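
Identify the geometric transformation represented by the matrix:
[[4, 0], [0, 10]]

This matrix represents: non-uniform scaling by sx = 4, sy = 10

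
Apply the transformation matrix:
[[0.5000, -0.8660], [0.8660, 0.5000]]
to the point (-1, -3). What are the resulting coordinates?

Matrix multiplication:
[[0.5000, -0.8660], [0.8660, 0.5000]] × [-1, -3]ᵀ
= [(0.5000)(-1) + (-0.8660)(-3), (0.8660)(-1) + (0.5000)(-3)]ᵀ
= [2.0980, -2.3660]ᵀ
Result: (2.0980, -2.3660)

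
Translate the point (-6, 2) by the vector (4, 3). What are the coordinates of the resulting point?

Translation by (4, 3) (homogeneous matrix [[1, 0, 4], [0, 1, 3], [0, 0, 1]]):
x' = -6 + 4 = -2
y' = 2 + 3 = 5
Result: (-2, 5)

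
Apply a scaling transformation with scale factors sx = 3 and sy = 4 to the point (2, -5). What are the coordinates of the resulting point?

Scaling matrix:
[[3, 0], [0, 4]]
Result: (2 × 3, -5 × 4) = (6, -20)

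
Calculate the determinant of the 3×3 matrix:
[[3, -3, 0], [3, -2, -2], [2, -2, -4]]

Expansion along first row:
det = 3·det([[-2,-2],[-2,-4]]) - -3·det([[3,-2],[2,-4]]) + 0·det([[3,-2],[2,-2]])
    = 3·(-2·-4 - -2·-2) - -3·(3·-4 - -2·2) + 0·(3·-2 - -2·2)
    = 3·4 - -3·-8 + 0·-2
    = 12 + -24 + 0 = -12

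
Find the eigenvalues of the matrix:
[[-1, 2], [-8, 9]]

Characteristic equation: det(A - λI) = 0
λ² - (trace)λ + (det) = 0
trace = -1 + 9 = 8, det = (-1)(9) - (2)(-8) = 7
λ² - (8)λ + (7) = 0
λ = (8 ± √((8)² - 4·(7))) / 2 = (8 ± √36) / 2
Solving: λ = 1, 7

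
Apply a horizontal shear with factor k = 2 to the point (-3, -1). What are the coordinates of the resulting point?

Shear matrix for horizontal shear with factor k = 2:
[[1, 2], [0, 1]]
Result: (-3, -1) → (-5, -1)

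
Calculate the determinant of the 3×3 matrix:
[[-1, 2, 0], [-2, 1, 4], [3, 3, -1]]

Expansion along first row:
det = -1·det([[1,4],[3,-1]]) - 2·det([[-2,4],[3,-1]]) + 0·det([[-2,1],[3,3]])
    = -1·(1·-1 - 4·3) - 2·(-2·-1 - 4·3) + 0·(-2·3 - 1·3)
    = -1·-13 - 2·-10 + 0·-9
    = 13 + 20 + 0 = 33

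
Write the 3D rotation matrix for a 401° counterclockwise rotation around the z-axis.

Rotation matrix for counterclockwise 401° around z-axis:
cos(401°) = 0.7547, sin(401°) = 0.6561
Result: [[0.7547, -0.6561, 0], [0.6561, 0.7547, 0], [0, 0, 1]]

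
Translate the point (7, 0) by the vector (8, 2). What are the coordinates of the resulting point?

Translation by (8, 2) (homogeneous matrix [[1, 0, 8], [0, 1, 2], [0, 0, 1]]):
x' = 7 + 8 = 15
y' = 0 + 2 = 2
Result: (15, 2)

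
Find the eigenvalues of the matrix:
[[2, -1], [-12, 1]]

Characteristic equation: det(A - λI) = 0
λ² - (trace)λ + (det) = 0
trace = 2 + 1 = 3, det = (2)(1) - (-1)(-12) = -10
λ² - (3)λ + (-10) = 0
λ = (3 ± √((3)² - 4·(-10))) / 2 = (3 ± √49) / 2
Solving: λ = -2, 5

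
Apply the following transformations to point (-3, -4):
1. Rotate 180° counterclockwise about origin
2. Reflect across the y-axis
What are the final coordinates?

Step 1: Rotate 180° → (3, 4)
Step 2: Reflect across y-axis → (-3, 4)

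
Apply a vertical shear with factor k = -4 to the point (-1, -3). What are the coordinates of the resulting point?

Shear matrix for vertical shear with factor k = -4:
[[1, 0], [-4, 1]]
Result: (-1, -3) → (-1, 1)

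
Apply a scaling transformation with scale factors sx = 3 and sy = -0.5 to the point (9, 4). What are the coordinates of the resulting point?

Scaling matrix:
[[3, 0], [0, -0.50]]
Result: (9 × 3, 4 × -0.5) = (27, -2)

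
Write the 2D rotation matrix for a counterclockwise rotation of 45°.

Rotation matrix formula: [[cos θ, -sin θ], [sin θ, cos θ]]
For θ = 45°:
cos(45°) = √2/2
sin(45°) = √2/2
Result: [[√2/2, -√2/2], [√2/2, √2/2]]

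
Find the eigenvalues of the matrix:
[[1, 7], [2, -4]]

Characteristic equation: det(A - λI) = 0
λ² - (trace)λ + (det) = 0
trace = 1 + -4 = -3, det = (1)(-4) - (7)(2) = -18
λ² - (-3)λ + (-18) = 0
λ = (-3 ± √((-3)² - 4·(-18))) / 2 = (-3 ± √81) / 2
Solving: λ = -6, 3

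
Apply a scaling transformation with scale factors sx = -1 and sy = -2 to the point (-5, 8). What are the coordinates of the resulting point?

Scaling matrix:
[[-1, 0], [0, -2]]
Result: (-5 × -1, 8 × -2) = (5, -16)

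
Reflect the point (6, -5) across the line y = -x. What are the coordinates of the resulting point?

Reflection across line y = -x: (6, -5) → (5, -6)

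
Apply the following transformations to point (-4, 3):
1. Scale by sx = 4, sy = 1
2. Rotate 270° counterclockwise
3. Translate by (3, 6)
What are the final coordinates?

Step 1: Scale → (-16, 3)
Step 2: Rotate 270° → (3, 16)
Step 3: Translate → (6, 22)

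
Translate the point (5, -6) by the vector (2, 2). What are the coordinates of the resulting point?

Translation by (2, 2) (homogeneous matrix [[1, 0, 2], [0, 1, 2], [0, 0, 1]]):
x' = 5 + 2 = 7
y' = -6 + 2 = -4
Result: (7, -4)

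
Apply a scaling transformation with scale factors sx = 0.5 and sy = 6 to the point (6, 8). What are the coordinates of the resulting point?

Scaling matrix:
[[0.50, 0], [0, 6]]
Result: (6 × 0.5, 8 × 6) = (3, 48)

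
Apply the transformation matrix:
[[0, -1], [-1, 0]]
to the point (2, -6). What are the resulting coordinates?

Matrix multiplication:
[[0, -1], [-1, 0]] × [2, -6]ᵀ
= [(0)(2) + (-1)(-6), (-1)(2) + (0)(-6)]ᵀ
= [6, -2]ᵀ
Result: (6, -2)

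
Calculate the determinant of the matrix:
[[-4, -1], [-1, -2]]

For a 2×2 matrix [[a, b], [c, d]], det = ad - bc
det = (-4)(-2) - (-1)(-1) = 8 - 1 = 7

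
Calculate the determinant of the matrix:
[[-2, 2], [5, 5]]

For a 2×2 matrix [[a, b], [c, d]], det = ad - bc
det = (-2)(5) - (2)(5) = -10 - 10 = -20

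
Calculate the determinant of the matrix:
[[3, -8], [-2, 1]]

For a 2×2 matrix [[a, b], [c, d]], det = ad - bc
det = (3)(1) - (-8)(-2) = 3 - 16 = -13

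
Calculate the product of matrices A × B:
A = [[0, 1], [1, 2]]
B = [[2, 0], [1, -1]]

Matrix multiplication:
C[0][0] = 0×2 + 1×1 = 1
C[0][1] = 0×0 + 1×-1 = -1
C[1][0] = 1×2 + 2×1 = 4
C[1][1] = 1×0 + 2×-1 = -2
Result: [[1, -1], [4, -2]]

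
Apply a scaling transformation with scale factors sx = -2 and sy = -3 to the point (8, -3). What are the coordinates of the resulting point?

Scaling matrix:
[[-2, 0], [0, -3]]
Result: (8 × -2, -3 × -3) = (-16, 9)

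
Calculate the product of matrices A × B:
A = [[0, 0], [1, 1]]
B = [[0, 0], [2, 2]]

Matrix multiplication:
C[0][0] = 0×0 + 0×2 = 0
C[0][1] = 0×0 + 0×2 = 0
C[1][0] = 1×0 + 1×2 = 2
C[1][1] = 1×0 + 1×2 = 2
Result: [[0, 0], [2, 2]]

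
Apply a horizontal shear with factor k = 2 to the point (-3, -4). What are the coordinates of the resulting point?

Shear matrix for horizontal shear with factor k = 2:
[[1, 2], [0, 1]]
Result: (-3, -4) → (-11, -4)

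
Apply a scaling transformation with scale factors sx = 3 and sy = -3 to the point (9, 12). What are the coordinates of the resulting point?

Scaling matrix:
[[3, 0], [0, -3]]
Result: (9 × 3, 12 × -3) = (27, -36)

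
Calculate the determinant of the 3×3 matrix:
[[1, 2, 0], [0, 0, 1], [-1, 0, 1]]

Expansion along first row:
det = 1·det([[0,1],[0,1]]) - 2·det([[0,1],[-1,1]]) + 0·det([[0,0],[-1,0]])
    = 1·(0·1 - 1·0) - 2·(0·1 - 1·-1) + 0·(0·0 - 0·-1)
    = 1·0 - 2·1 + 0·0
    = 0 + -2 + 0 = -2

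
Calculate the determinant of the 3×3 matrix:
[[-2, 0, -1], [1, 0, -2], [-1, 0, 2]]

Expansion along first row:
det = -2·det([[0,-2],[0,2]]) - 0·det([[1,-2],[-1,2]]) + -1·det([[1,0],[-1,0]])
    = -2·(0·2 - -2·0) - 0·(1·2 - -2·-1) + -1·(1·0 - 0·-1)
    = -2·0 - 0·0 + -1·0
    = 0 + 0 + 0 = 0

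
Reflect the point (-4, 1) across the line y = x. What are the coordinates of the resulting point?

Reflection across line y = x: (-4, 1) → (1, -4)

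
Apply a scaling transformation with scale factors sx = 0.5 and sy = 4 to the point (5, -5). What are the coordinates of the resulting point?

Scaling matrix:
[[0.50, 0], [0, 4]]
Result: (5 × 0.5, -5 × 4) = (2.5, -20)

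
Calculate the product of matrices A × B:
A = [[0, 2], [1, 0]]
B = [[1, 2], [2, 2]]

Matrix multiplication:
C[0][0] = 0×1 + 2×2 = 4
C[0][1] = 0×2 + 2×2 = 4
C[1][0] = 1×1 + 0×2 = 1
C[1][1] = 1×2 + 0×2 = 2
Result: [[4, 4], [1, 2]]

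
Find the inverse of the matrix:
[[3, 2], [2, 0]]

For [[a,b],[c,d]], inverse = (1/det)·[[d,-b],[-c,a]]
det = (3)(0) - (2)(2) = 0 - 4 = -4
Inverse = (1/-4)·[[0, -2], [-2, 3]]
= [[0, 1/2], [1/2, -3/4]]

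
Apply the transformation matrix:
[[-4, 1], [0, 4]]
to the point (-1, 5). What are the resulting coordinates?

Matrix multiplication:
[[-4, 1], [0, 4]] × [-1, 5]ᵀ
= [(-4)(-1) + (1)(5), (0)(-1) + (4)(5)]ᵀ
= [9, 20]ᵀ
Result: (9, 20)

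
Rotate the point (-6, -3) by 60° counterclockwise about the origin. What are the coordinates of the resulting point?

Rotation matrix for 60°: [[cos 60°, -sin 60°], [sin 60°, cos 60°]] ≈ [[0.500000, -0.866025], [0.866025, 0.500000]]
[[0.500000, -0.866025], [0.866025, 0.500000]] × [-6, -3]ᵀ ≈ [-0.4019, -6.6962]ᵀ
Result: (-0.4019, -6.6962)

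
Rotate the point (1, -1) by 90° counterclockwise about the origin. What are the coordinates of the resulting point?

Rotation matrix for 90°: [[cos 90°, -sin 90°], [sin 90°, cos 90°]] = [[0, -1], [1, 0]]
[[0, -1], [1, 0]] × [1, -1]ᵀ = [1, 1]ᵀ
Result: (1, 1)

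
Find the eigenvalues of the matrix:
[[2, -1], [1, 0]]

Characteristic equation: det(A - λI) = 0
λ² - (trace)λ + (det) = 0
trace = 2 + 0 = 2, det = (2)(0) - (-1)(1) = 1
λ² - (2)λ + (1) = 0
λ = (2 ± √((2)² - 4·(1))) / 2 = (2 ± √0) / 2
Solving: λ = 1, 1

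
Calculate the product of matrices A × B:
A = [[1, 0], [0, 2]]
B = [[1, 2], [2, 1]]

Matrix multiplication:
C[0][0] = 1×1 + 0×2 = 1
C[0][1] = 1×2 + 0×1 = 2
C[1][0] = 0×1 + 2×2 = 4
C[1][1] = 0×2 + 2×1 = 2
Result: [[1, 2], [4, 2]]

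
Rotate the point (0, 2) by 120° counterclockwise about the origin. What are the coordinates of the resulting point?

Rotation matrix for 120°: [[cos 120°, -sin 120°], [sin 120°, cos 120°]] ≈ [[-0.500000, -0.866025], [0.866025, -0.500000]]
[[-0.500000, -0.866025], [0.866025, -0.500000]] × [0, 2]ᵀ ≈ [-1.7321, -1]ᵀ
Result: (-1.7321, -1)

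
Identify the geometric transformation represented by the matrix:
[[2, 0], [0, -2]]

This matrix represents: non-uniform scaling by sx = 2, sy = -2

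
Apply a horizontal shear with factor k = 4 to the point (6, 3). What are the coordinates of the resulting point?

Shear matrix for horizontal shear with factor k = 4:
[[1, 4], [0, 1]]
Result: (6, 3) → (18, 3)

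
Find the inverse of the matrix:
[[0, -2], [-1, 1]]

For [[a,b],[c,d]], inverse = (1/det)·[[d,-b],[-c,a]]
det = (0)(1) - (-2)(-1) = 0 - 2 = -2
Inverse = (1/-2)·[[1, 2], [1, 0]]
= [[-1/2, -1], [-1/2, 0]]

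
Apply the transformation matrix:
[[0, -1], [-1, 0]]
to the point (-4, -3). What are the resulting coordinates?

Matrix multiplication:
[[0, -1], [-1, 0]] × [-4, -3]ᵀ
= [(0)(-4) + (-1)(-3), (-1)(-4) + (0)(-3)]ᵀ
= [3, 4]ᵀ
Result: (3, 4)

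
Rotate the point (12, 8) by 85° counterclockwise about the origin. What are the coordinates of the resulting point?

Rotation matrix for 85°: [[cos 85°, -sin 85°], [sin 85°, cos 85°]] ≈ [[0.087156, -0.996195], [0.996195, 0.087156]]
[[0.087156, -0.996195], [0.996195, 0.087156]] × [12, 8]ᵀ ≈ [-6.9237, 12.6516]ᵀ
Result: (-6.9237, 12.6516)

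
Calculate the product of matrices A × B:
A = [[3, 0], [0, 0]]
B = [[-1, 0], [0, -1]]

Matrix multiplication:
C[0][0] = 3×-1 + 0×0 = -3
C[0][1] = 3×0 + 0×-1 = 0
C[1][0] = 0×-1 + 0×0 = 0
C[1][1] = 0×0 + 0×-1 = 0
Result: [[-3, 0], [0, 0]]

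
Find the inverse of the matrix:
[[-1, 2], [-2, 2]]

For [[a,b],[c,d]], inverse = (1/det)·[[d,-b],[-c,a]]
det = (-1)(2) - (2)(-2) = -2 - -4 = 2
Inverse = (1/2)·[[2, -2], [2, -1]]
= [[1, -1], [1, -1/2]]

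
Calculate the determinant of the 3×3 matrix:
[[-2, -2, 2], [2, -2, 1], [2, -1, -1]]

Expansion along first row:
det = -2·det([[-2,1],[-1,-1]]) - -2·det([[2,1],[2,-1]]) + 2·det([[2,-2],[2,-1]])
    = -2·(-2·-1 - 1·-1) - -2·(2·-1 - 1·2) + 2·(2·-1 - -2·2)
    = -2·3 - -2·-4 + 2·2
    = -6 + -8 + 4 = -10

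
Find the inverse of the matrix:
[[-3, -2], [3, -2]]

For [[a,b],[c,d]], inverse = (1/det)·[[d,-b],[-c,a]]
det = (-3)(-2) - (-2)(3) = 6 - -6 = 12
Inverse = (1/12)·[[-2, 2], [-3, -3]]
= [[-1/6, 1/6], [-1/4, -1/4]]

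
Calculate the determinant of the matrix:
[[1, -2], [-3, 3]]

For a 2×2 matrix [[a, b], [c, d]], det = ad - bc
det = (1)(3) - (-2)(-3) = 3 - 6 = -3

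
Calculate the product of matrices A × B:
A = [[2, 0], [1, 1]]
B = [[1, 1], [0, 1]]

Matrix multiplication:
C[0][0] = 2×1 + 0×0 = 2
C[0][1] = 2×1 + 0×1 = 2
C[1][0] = 1×1 + 1×0 = 1
C[1][1] = 1×1 + 1×1 = 2
Result: [[2, 2], [1, 2]]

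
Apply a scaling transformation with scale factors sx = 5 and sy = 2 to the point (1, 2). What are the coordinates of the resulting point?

Scaling matrix:
[[5, 0], [0, 2]]
Result: (1 × 5, 2 × 2) = (5, 4)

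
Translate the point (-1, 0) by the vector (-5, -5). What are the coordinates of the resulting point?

Translation by (-5, -5) (homogeneous matrix [[1, 0, -5], [0, 1, -5], [0, 0, 1]]):
x' = -1 + -5 = -6
y' = 0 + -5 = -5
Result: (-6, -5)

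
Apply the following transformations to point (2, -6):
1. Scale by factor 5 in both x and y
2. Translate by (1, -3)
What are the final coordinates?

Step 1: Scale (2, -6) by 5 → (10, -30)
Step 2: Translate by (1, -3) → (11, -33)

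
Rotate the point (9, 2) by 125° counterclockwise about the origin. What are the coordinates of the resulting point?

Rotation matrix for 125°: [[cos 125°, -sin 125°], [sin 125°, cos 125°]] ≈ [[-0.573576, -0.819152], [0.819152, -0.573576]]
[[-0.573576, -0.819152], [0.819152, -0.573576]] × [9, 2]ᵀ ≈ [-6.8005, 6.2252]ᵀ
Result: (-6.8005, 6.2252)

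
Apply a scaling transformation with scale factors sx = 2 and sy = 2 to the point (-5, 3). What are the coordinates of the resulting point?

Scaling matrix:
[[2, 0], [0, 2]]
Result: (-5 × 2, 3 × 2) = (-10, 6)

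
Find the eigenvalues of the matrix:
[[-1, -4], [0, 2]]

Characteristic equation: det(A - λI) = 0
λ² - (trace)λ + (det) = 0
trace = -1 + 2 = 1, det = (-1)(2) - (-4)(0) = -2
λ² - (1)λ + (-2) = 0
λ = (1 ± √((1)² - 4·(-2))) / 2 = (1 ± √9) / 2
Solving: λ = -1, 2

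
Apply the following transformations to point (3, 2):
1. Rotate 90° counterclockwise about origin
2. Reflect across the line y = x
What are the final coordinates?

Step 1: Rotate 90° → (-2, 3)
Step 2: Reflect across line y = x → (3, -2)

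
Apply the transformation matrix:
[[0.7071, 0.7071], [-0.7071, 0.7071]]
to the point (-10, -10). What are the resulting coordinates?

Matrix multiplication:
[[0.7071, 0.7071], [-0.7071, 0.7071]] × [-10, -10]ᵀ
= [(0.7071)(-10) + (0.7071)(-10), (-0.7071)(-10) + (0.7071)(-10)]ᵀ
= [-14.1420, 0]ᵀ
Result: (-14.1420, 0)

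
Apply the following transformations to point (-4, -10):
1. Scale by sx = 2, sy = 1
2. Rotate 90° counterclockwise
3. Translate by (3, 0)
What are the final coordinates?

Step 1: Scale → (-8, -10)
Step 2: Rotate 90° → (10, -8)
Step 3: Translate → (13, -8)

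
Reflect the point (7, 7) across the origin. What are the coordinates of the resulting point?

Reflection across origin: (7, 7) → (-7, -7)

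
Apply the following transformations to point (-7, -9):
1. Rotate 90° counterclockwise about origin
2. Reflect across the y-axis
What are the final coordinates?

Step 1: Rotate 90° → (9, -7)
Step 2: Reflect across y-axis → (-9, -7)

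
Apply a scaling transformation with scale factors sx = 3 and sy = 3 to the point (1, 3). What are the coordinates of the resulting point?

Scaling matrix:
[[3, 0], [0, 3]]
Result: (1 × 3, 3 × 3) = (3, 9)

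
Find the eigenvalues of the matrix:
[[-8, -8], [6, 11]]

Characteristic equation: det(A - λI) = 0
λ² - (trace)λ + (det) = 0
trace = -8 + 11 = 3, det = (-8)(11) - (-8)(6) = -40
λ² - (3)λ + (-40) = 0
λ = (3 ± √((3)² - 4·(-40))) / 2 = (3 ± √169) / 2
Solving: λ = -5, 8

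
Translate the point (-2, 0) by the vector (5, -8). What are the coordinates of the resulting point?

Translation by (5, -8) (homogeneous matrix [[1, 0, 5], [0, 1, -8], [0, 0, 1]]):
x' = -2 + 5 = 3
y' = 0 + -8 = -8
Result: (3, -8)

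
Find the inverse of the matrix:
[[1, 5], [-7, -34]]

For [[a,b],[c,d]], inverse = (1/det)·[[d,-b],[-c,a]]
det = (1)(-34) - (5)(-7) = -34 - -35 = 1
Inverse = [[-34, -5], [7, 1]]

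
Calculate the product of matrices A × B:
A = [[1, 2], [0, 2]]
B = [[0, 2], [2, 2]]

Matrix multiplication:
C[0][0] = 1×0 + 2×2 = 4
C[0][1] = 1×2 + 2×2 = 6
C[1][0] = 0×0 + 2×2 = 4
C[1][1] = 0×2 + 2×2 = 4
Result: [[4, 6], [4, 4]]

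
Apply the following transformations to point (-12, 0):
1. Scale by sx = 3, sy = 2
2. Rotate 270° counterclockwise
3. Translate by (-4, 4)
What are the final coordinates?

Step 1: Scale → (-36, 0)
Step 2: Rotate 270° → (0, 36)
Step 3: Translate → (-4, 40)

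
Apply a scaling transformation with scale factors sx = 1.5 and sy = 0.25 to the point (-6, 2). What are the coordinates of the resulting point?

Scaling matrix:
[[1.50, 0], [0, 0.25]]
Result: (-6 × 1.5, 2 × 0.25) = (-9, 0.5)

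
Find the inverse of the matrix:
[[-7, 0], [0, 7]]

For [[a,b],[c,d]], inverse = (1/det)·[[d,-b],[-c,a]]
det = (-7)(7) - (0)(0) = -49 - 0 = -49
Inverse = (1/-49)·[[7, 0], [0, -7]]
= [[-1/7, 0], [0, 1/7]]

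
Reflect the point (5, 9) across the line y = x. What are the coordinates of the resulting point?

Reflection across line y = x: (5, 9) → (9, 5)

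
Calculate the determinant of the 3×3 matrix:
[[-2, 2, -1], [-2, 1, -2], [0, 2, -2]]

Expansion along first row:
det = -2·det([[1,-2],[2,-2]]) - 2·det([[-2,-2],[0,-2]]) + -1·det([[-2,1],[0,2]])
    = -2·(1·-2 - -2·2) - 2·(-2·-2 - -2·0) + -1·(-2·2 - 1·0)
    = -2·2 - 2·4 + -1·-4
    = -4 + -8 + 4 = -8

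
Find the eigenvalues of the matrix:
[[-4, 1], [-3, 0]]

Characteristic equation: det(A - λI) = 0
λ² - (trace)λ + (det) = 0
trace = -4 + 0 = -4, det = (-4)(0) - (1)(-3) = 3
λ² - (-4)λ + (3) = 0
λ = (-4 ± √((-4)² - 4·(3))) / 2 = (-4 ± √4) / 2
Solving: λ = -3, -1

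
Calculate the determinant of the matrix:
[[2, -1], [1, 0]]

For a 2×2 matrix [[a, b], [c, d]], det = ad - bc
det = (2)(0) - (-1)(1) = 0 - -1 = 1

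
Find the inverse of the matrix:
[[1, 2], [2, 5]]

For [[a,b],[c,d]], inverse = (1/det)·[[d,-b],[-c,a]]
det = (1)(5) - (2)(2) = 5 - 4 = 1
Inverse = [[5, -2], [-2, 1]]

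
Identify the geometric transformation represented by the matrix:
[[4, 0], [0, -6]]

This matrix represents: non-uniform scaling by sx = 4, sy = -6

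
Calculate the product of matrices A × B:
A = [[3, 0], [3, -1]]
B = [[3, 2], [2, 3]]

Matrix multiplication:
C[0][0] = 3×3 + 0×2 = 9
C[0][1] = 3×2 + 0×3 = 6
C[1][0] = 3×3 + -1×2 = 7
C[1][1] = 3×2 + -1×3 = 3
Result: [[9, 6], [7, 3]]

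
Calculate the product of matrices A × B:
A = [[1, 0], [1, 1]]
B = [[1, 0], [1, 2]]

Matrix multiplication:
C[0][0] = 1×1 + 0×1 = 1
C[0][1] = 1×0 + 0×2 = 0
C[1][0] = 1×1 + 1×1 = 2
C[1][1] = 1×0 + 1×2 = 2
Result: [[1, 0], [2, 2]]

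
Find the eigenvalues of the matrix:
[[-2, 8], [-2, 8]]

Characteristic equation: det(A - λI) = 0
λ² - (trace)λ + (det) = 0
trace = -2 + 8 = 6, det = (-2)(8) - (8)(-2) = 0
λ² - (6)λ + (0) = 0
λ = (6 ± √((6)² - 4·(0))) / 2 = (6 ± √36) / 2
Solving: λ = 0, 6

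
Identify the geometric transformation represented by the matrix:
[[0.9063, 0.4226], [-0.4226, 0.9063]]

This matrix represents: rotation by 335° counterclockwise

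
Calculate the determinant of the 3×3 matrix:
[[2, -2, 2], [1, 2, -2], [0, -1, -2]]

Expansion along first row:
det = 2·det([[2,-2],[-1,-2]]) - -2·det([[1,-2],[0,-2]]) + 2·det([[1,2],[0,-1]])
    = 2·(2·-2 - -2·-1) - -2·(1·-2 - -2·0) + 2·(1·-1 - 2·0)
    = 2·-6 - -2·-2 + 2·-1
    = -12 + -4 + -2 = -18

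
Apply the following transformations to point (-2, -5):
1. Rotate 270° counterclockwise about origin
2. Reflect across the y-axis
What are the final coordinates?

Step 1: Rotate 270° → (-5, 2)
Step 2: Reflect across y-axis → (5, 2)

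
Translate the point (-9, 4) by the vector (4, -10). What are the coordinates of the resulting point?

Translation by (4, -10) (homogeneous matrix [[1, 0, 4], [0, 1, -10], [0, 0, 1]]):
x' = -9 + 4 = -5
y' = 4 + -10 = -6
Result: (-5, -6)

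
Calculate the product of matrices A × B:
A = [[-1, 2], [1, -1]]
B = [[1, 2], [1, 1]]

Matrix multiplication:
C[0][0] = -1×1 + 2×1 = 1
C[0][1] = -1×2 + 2×1 = 0
C[1][0] = 1×1 + -1×1 = 0
C[1][1] = 1×2 + -1×1 = 1
Result: [[1, 0], [0, 1]]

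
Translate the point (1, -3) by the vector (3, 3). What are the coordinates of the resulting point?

Translation by (3, 3) (homogeneous matrix [[1, 0, 3], [0, 1, 3], [0, 0, 1]]):
x' = 1 + 3 = 4
y' = -3 + 3 = 0
Result: (4, 0)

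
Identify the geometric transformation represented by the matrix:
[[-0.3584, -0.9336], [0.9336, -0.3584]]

This matrix represents: rotation by 111° counterclockwise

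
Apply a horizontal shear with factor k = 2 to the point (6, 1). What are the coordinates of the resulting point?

Shear matrix for horizontal shear with factor k = 2:
[[1, 2], [0, 1]]
Result: (6, 1) → (8, 1)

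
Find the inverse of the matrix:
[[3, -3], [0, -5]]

For [[a,b],[c,d]], inverse = (1/det)·[[d,-b],[-c,a]]
det = (3)(-5) - (-3)(0) = -15 - 0 = -15
Inverse = (1/-15)·[[-5, 3], [0, 3]]
= [[1/3, -1/5], [0, -1/5]]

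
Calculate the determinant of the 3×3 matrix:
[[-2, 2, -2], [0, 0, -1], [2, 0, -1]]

Expansion along first row:
det = -2·det([[0,-1],[0,-1]]) - 2·det([[0,-1],[2,-1]]) + -2·det([[0,0],[2,0]])
    = -2·(0·-1 - -1·0) - 2·(0·-1 - -1·2) + -2·(0·0 - 0·2)
    = -2·0 - 2·2 + -2·0
    = 0 + -4 + 0 = -4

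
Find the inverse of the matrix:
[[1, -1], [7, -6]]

For [[a,b],[c,d]], inverse = (1/det)·[[d,-b],[-c,a]]
det = (1)(-6) - (-1)(7) = -6 - -7 = 1
Inverse = [[-6, 1], [-7, 1]]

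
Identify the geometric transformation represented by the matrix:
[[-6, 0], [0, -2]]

This matrix represents: non-uniform scaling by sx = -6, sy = -2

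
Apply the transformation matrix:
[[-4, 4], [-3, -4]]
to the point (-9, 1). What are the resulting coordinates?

Matrix multiplication:
[[-4, 4], [-3, -4]] × [-9, 1]ᵀ
= [(-4)(-9) + (4)(1), (-3)(-9) + (-4)(1)]ᵀ
= [40, 23]ᵀ
Result: (40, 23)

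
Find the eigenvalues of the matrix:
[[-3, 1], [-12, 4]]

Characteristic equation: det(A - λI) = 0
λ² - (trace)λ + (det) = 0
trace = -3 + 4 = 1, det = (-3)(4) - (1)(-12) = 0
λ² - (1)λ + (0) = 0
λ = (1 ± √((1)² - 4·(0))) / 2 = (1 ± √1) / 2
Solving: λ = 0, 1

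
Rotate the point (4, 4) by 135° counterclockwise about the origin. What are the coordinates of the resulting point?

Rotation matrix for 135°: [[cos 135°, -sin 135°], [sin 135°, cos 135°]] ≈ [[-0.707107, -0.707107], [0.707107, -0.707107]]
[[-0.707107, -0.707107], [0.707107, -0.707107]] × [4, 4]ᵀ ≈ [-5.6569, 0]ᵀ
Result: (-5.6569, 0)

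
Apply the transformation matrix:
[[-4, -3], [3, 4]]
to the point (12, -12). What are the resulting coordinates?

Matrix multiplication:
[[-4, -3], [3, 4]] × [12, -12]ᵀ
= [(-4)(12) + (-3)(-12), (3)(12) + (4)(-12)]ᵀ
= [-12, -12]ᵀ
Result: (-12, -12)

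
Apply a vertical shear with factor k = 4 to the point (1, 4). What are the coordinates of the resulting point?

Shear matrix for vertical shear with factor k = 4:
[[1, 0], [4, 1]]
Result: (1, 4) → (1, 8)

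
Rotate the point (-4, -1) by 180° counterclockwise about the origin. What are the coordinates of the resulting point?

Rotation matrix for 180°: [[cos 180°, -sin 180°], [sin 180°, cos 180°]] = [[-1, 0], [0, -1]]
[[-1, 0], [0, -1]] × [-4, -1]ᵀ = [4, 1]ᵀ
Result: (4, 1)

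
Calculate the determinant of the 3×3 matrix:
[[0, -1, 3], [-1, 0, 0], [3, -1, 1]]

Expansion along first row:
det = 0·det([[0,0],[-1,1]]) - -1·det([[-1,0],[3,1]]) + 3·det([[-1,0],[3,-1]])
    = 0·(0·1 - 0·-1) - -1·(-1·1 - 0·3) + 3·(-1·-1 - 0·3)
    = 0·0 - -1·-1 + 3·1
    = 0 + -1 + 3 = 2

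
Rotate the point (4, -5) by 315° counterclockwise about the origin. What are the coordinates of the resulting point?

Rotation matrix for 315°: [[cos 315°, -sin 315°], [sin 315°, cos 315°]] ≈ [[0.707107, 0.707107], [-0.707107, 0.707107]]
[[0.707107, 0.707107], [-0.707107, 0.707107]] × [4, -5]ᵀ ≈ [-0.7071, -6.3640]ᵀ
Result: (-0.7071, -6.3640)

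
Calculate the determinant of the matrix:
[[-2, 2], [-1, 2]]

For a 2×2 matrix [[a, b], [c, d]], det = ad - bc
det = (-2)(2) - (2)(-1) = -4 - -2 = -2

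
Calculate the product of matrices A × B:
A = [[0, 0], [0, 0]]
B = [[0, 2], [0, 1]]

Matrix multiplication:
C[0][0] = 0×0 + 0×0 = 0
C[0][1] = 0×2 + 0×1 = 0
C[1][0] = 0×0 + 0×0 = 0
C[1][1] = 0×2 + 0×1 = 0
Result: [[0, 0], [0, 0]]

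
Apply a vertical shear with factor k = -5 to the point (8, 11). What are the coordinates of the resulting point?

Shear matrix for vertical shear with factor k = -5:
[[1, 0], [-5, 1]]
Result: (8, 11) → (8, -29)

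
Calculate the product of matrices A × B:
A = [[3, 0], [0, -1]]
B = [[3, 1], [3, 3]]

Matrix multiplication:
C[0][0] = 3×3 + 0×3 = 9
C[0][1] = 3×1 + 0×3 = 3
C[1][0] = 0×3 + -1×3 = -3
C[1][1] = 0×1 + -1×3 = -3
Result: [[9, 3], [-3, -3]]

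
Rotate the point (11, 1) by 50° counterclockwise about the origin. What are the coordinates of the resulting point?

Rotation matrix for 50°: [[cos 50°, -sin 50°], [sin 50°, cos 50°]] ≈ [[0.642788, -0.766044], [0.766044, 0.642788]]
[[0.642788, -0.766044], [0.766044, 0.642788]] × [11, 1]ᵀ ≈ [6.3046, 9.0693]ᵀ
Result: (6.3046, 9.0693)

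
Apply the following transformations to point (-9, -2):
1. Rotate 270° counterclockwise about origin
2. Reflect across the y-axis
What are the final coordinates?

Step 1: Rotate 270° → (-2, 9)
Step 2: Reflect across y-axis → (2, 9)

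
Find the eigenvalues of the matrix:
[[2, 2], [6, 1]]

Characteristic equation: det(A - λI) = 0
λ² - (trace)λ + (det) = 0
trace = 2 + 1 = 3, det = (2)(1) - (2)(6) = -10
λ² - (3)λ + (-10) = 0
λ = (3 ± √((3)² - 4·(-10))) / 2 = (3 ± √49) / 2
Solving: λ = -2, 5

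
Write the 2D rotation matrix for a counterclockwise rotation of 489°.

Rotation matrix formula: [[cos θ, -sin θ], [sin θ, cos θ]]
For θ = 489°:
cos(489°) = -0.6293
sin(489°) = 0.7771
Result: [[-0.6293, -0.7771], [0.7771, -0.6293]]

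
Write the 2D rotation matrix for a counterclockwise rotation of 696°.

Rotation matrix formula: [[cos θ, -sin θ], [sin θ, cos θ]]
For θ = 696°:
cos(696°) = 0.9135
sin(696°) = -0.4067
Result: [[0.9135, 0.4067], [-0.4067, 0.9135]]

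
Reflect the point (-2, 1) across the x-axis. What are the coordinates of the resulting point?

Reflection across x-axis: (-2, 1) → (-2, -1)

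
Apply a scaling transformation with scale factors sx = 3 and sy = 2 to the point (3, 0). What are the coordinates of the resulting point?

Scaling matrix:
[[3, 0], [0, 2]]
Result: (3 × 3, 0 × 2) = (9, 0)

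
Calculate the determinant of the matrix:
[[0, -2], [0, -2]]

For a 2×2 matrix [[a, b], [c, d]], det = ad - bc
det = (0)(-2) - (-2)(0) = 0 - 0 = 0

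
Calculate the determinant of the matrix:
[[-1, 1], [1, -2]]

For a 2×2 matrix [[a, b], [c, d]], det = ad - bc
det = (-1)(-2) - (1)(1) = 2 - 1 = 1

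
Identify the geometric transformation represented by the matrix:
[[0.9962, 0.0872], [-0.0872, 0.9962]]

This matrix represents: rotation by 355° counterclockwise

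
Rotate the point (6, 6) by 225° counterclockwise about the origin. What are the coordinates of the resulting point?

Rotation matrix for 225°: [[cos 225°, -sin 225°], [sin 225°, cos 225°]] ≈ [[-0.707107, 0.707107], [-0.707107, -0.707107]]
[[-0.707107, 0.707107], [-0.707107, -0.707107]] × [6, 6]ᵀ ≈ [0, -8.4853]ᵀ
Result: (0, -8.4853)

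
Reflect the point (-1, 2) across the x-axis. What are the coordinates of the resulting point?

Reflection across x-axis: (-1, 2) → (-1, -2)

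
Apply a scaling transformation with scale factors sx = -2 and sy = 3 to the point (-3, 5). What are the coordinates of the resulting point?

Scaling matrix:
[[-2, 0], [0, 3]]
Result: (-3 × -2, 5 × 3) = (6, 15)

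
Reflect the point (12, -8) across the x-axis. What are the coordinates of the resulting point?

Reflection across x-axis: (12, -8) → (12, 8)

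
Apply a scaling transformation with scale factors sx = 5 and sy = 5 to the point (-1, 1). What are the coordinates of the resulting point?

Scaling matrix:
[[5, 0], [0, 5]]
Result: (-1 × 5, 1 × 5) = (-5, 5)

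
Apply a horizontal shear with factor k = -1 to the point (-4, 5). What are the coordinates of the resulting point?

Shear matrix for horizontal shear with factor k = -1:
[[1, -1], [0, 1]]
Result: (-4, 5) → (-9, 5)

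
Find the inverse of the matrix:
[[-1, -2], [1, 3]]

For [[a,b],[c,d]], inverse = (1/det)·[[d,-b],[-c,a]]
det = (-1)(3) - (-2)(1) = -3 - -2 = -1
Inverse = (1/-1)·[[3, 2], [-1, -1]]
= [[-3, -2], [1, 1]]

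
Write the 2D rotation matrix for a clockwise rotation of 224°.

Rotation matrix formula: [[cos θ, -sin θ], [sin θ, cos θ]]
A clockwise rotation by 224° is equivalent to a counterclockwise rotation by -224°.
For θ = -224°:
cos(-224°) = -0.7193
sin(-224°) = 0.6947
Result: [[-0.7193, -0.6947], [0.6947, -0.7193]]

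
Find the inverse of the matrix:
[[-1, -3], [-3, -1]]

For [[a,b],[c,d]], inverse = (1/det)·[[d,-b],[-c,a]]
det = (-1)(-1) - (-3)(-3) = 1 - 9 = -8
Inverse = (1/-8)·[[-1, 3], [3, -1]]
= [[1/8, -3/8], [-3/8, 1/8]]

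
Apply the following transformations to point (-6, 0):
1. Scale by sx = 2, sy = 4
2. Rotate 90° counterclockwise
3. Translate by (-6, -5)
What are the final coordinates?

Step 1: Scale → (-12, 0)
Step 2: Rotate 90° → (0, -12)
Step 3: Translate → (-6, -17)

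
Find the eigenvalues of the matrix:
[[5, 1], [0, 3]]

Characteristic equation: det(A - λI) = 0
λ² - (trace)λ + (det) = 0
trace = 5 + 3 = 8, det = (5)(3) - (1)(0) = 15
λ² - (8)λ + (15) = 0
λ = (8 ± √((8)² - 4·(15))) / 2 = (8 ± √4) / 2
Solving: λ = 3, 5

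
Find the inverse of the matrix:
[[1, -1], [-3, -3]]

For [[a,b],[c,d]], inverse = (1/det)·[[d,-b],[-c,a]]
det = (1)(-3) - (-1)(-3) = -3 - 3 = -6
Inverse = (1/-6)·[[-3, 1], [3, 1]]
= [[1/2, -1/6], [-1/2, -1/6]]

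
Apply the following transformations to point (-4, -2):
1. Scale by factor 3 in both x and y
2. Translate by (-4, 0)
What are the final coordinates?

Step 1: Scale (-4, -2) by 3 → (-12, -6)
Step 2: Translate by (-4, 0) → (-16, -6)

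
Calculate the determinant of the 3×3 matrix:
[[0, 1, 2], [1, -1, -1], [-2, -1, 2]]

Expansion along first row:
det = 0·det([[-1,-1],[-1,2]]) - 1·det([[1,-1],[-2,2]]) + 2·det([[1,-1],[-2,-1]])
    = 0·(-1·2 - -1·-1) - 1·(1·2 - -1·-2) + 2·(1·-1 - -1·-2)
    = 0·-3 - 1·0 + 2·-3
    = 0 + 0 + -6 = -6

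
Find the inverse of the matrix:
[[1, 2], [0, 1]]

For [[a,b],[c,d]], inverse = (1/det)·[[d,-b],[-c,a]]
det = (1)(1) - (2)(0) = 1 - 0 = 1
Inverse = [[1, -2], [0, 1]]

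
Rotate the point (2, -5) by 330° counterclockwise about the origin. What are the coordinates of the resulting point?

Rotation matrix for 330°: [[cos 330°, -sin 330°], [sin 330°, cos 330°]] ≈ [[0.866025, 0.500000], [-0.500000, 0.866025]]
[[0.866025, 0.500000], [-0.500000, 0.866025]] × [2, -5]ᵀ ≈ [-0.7679, -5.3301]ᵀ
Result: (-0.7679, -5.3301)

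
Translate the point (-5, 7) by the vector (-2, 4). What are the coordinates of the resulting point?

Translation by (-2, 4) (homogeneous matrix [[1, 0, -2], [0, 1, 4], [0, 0, 1]]):
x' = -5 + -2 = -7
y' = 7 + 4 = 11
Result: (-7, 11)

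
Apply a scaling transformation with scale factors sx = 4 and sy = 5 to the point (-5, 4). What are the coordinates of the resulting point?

Scaling matrix:
[[4, 0], [0, 5]]
Result: (-5 × 4, 4 × 5) = (-20, 20)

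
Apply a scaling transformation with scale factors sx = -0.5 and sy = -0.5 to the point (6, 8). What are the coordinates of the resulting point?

Scaling matrix:
[[-0.50, 0], [0, -0.50]]
Result: (6 × -0.5, 8 × -0.5) = (-3, -4)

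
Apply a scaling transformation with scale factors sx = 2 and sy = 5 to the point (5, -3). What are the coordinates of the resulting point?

Scaling matrix:
[[2, 0], [0, 5]]
Result: (5 × 2, -3 × 5) = (10, -15)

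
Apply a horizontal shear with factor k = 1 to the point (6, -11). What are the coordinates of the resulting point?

Shear matrix for horizontal shear with factor k = 1:
[[1, 1], [0, 1]]
Result: (6, -11) → (-5, -11)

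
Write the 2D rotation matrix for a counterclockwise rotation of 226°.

Rotation matrix formula: [[cos θ, -sin θ], [sin θ, cos θ]]
For θ = 226°:
cos(226°) = -0.6947
sin(226°) = -0.7193
Result: [[-0.6947, 0.7193], [-0.7193, -0.6947]]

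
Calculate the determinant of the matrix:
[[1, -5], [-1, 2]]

For a 2×2 matrix [[a, b], [c, d]], det = ad - bc
det = (1)(2) - (-5)(-1) = 2 - 5 = -3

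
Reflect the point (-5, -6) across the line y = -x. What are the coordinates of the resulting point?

Reflection across line y = -x: (-5, -6) → (6, 5)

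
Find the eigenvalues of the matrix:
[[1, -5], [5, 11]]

Characteristic equation: det(A - λI) = 0
λ² - (trace)λ + (det) = 0
trace = 1 + 11 = 12, det = (1)(11) - (-5)(5) = 36
λ² - (12)λ + (36) = 0
λ = (12 ± √((12)² - 4·(36))) / 2 = (12 ± √0) / 2
Solving: λ = 6, 6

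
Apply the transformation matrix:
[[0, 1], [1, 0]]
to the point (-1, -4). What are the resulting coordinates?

Matrix multiplication:
[[0, 1], [1, 0]] × [-1, -4]ᵀ
= [(0)(-1) + (1)(-4), (1)(-1) + (0)(-4)]ᵀ
= [-4, -1]ᵀ
Result: (-4, -1)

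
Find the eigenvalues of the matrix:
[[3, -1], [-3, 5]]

Characteristic equation: det(A - λI) = 0
λ² - (trace)λ + (det) = 0
trace = 3 + 5 = 8, det = (3)(5) - (-1)(-3) = 12
λ² - (8)λ + (12) = 0
λ = (8 ± √((8)² - 4·(12))) / 2 = (8 ± √16) / 2
Solving: λ = 2, 6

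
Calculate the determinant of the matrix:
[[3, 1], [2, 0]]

For a 2×2 matrix [[a, b], [c, d]], det = ad - bc
det = (3)(0) - (1)(2) = 0 - 2 = -2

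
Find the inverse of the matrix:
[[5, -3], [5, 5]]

For [[a,b],[c,d]], inverse = (1/det)·[[d,-b],[-c,a]]
det = (5)(5) - (-3)(5) = 25 - -15 = 40
Inverse = (1/40)·[[5, 3], [-5, 5]]
= [[1/8, 3/40], [-1/8, 1/8]]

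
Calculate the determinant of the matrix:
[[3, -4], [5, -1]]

For a 2×2 matrix [[a, b], [c, d]], det = ad - bc
det = (3)(-1) - (-4)(5) = -3 - -20 = 17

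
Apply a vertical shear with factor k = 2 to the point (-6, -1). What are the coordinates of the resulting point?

Shear matrix for vertical shear with factor k = 2:
[[1, 0], [2, 1]]
Result: (-6, -1) → (-6, -13)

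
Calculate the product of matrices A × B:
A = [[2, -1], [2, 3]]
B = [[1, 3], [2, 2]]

Matrix multiplication:
C[0][0] = 2×1 + -1×2 = 0
C[0][1] = 2×3 + -1×2 = 4
C[1][0] = 2×1 + 3×2 = 8
C[1][1] = 2×3 + 3×2 = 12
Result: [[0, 4], [8, 12]]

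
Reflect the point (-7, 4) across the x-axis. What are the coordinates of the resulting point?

Reflection across x-axis: (-7, 4) → (-7, -4)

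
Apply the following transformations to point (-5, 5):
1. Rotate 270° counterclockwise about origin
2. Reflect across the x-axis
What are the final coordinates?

Step 1: Rotate 270° → (5, 5)
Step 2: Reflect across x-axis → (5, -5)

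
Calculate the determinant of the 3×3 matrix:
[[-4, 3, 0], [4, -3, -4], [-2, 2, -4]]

Expansion along first row:
det = -4·det([[-3,-4],[2,-4]]) - 3·det([[4,-4],[-2,-4]]) + 0·det([[4,-3],[-2,2]])
    = -4·(-3·-4 - -4·2) - 3·(4·-4 - -4·-2) + 0·(4·2 - -3·-2)
    = -4·20 - 3·-24 + 0·2
    = -80 + 72 + 0 = -8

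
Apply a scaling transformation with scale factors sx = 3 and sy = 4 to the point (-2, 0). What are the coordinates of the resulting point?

Scaling matrix:
[[3, 0], [0, 4]]
Result: (-2 × 3, 0 × 4) = (-6, 0)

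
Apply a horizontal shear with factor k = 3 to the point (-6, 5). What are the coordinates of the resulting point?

Shear matrix for horizontal shear with factor k = 3:
[[1, 3], [0, 1]]
Result: (-6, 5) → (9, 5)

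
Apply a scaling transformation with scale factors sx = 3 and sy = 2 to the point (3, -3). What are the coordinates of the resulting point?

Scaling matrix:
[[3, 0], [0, 2]]
Result: (3 × 3, -3 × 2) = (9, -6)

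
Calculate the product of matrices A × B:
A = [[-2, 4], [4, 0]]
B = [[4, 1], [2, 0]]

Matrix multiplication:
C[0][0] = -2×4 + 4×2 = 0
C[0][1] = -2×1 + 4×0 = -2
C[1][0] = 4×4 + 0×2 = 16
C[1][1] = 4×1 + 0×0 = 4
Result: [[0, -2], [16, 4]]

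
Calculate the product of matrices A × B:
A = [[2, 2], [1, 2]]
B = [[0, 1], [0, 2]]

Matrix multiplication:
C[0][0] = 2×0 + 2×0 = 0
C[0][1] = 2×1 + 2×2 = 6
C[1][0] = 1×0 + 2×0 = 0
C[1][1] = 1×1 + 2×2 = 5
Result: [[0, 6], [0, 5]]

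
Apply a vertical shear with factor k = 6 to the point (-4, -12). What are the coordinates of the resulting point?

Shear matrix for vertical shear with factor k = 6:
[[1, 0], [6, 1]]
Result: (-4, -12) → (-4, -36)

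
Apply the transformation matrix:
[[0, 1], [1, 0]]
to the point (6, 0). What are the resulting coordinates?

Matrix multiplication:
[[0, 1], [1, 0]] × [6, 0]ᵀ
= [(0)(6) + (1)(0), (1)(6) + (0)(0)]ᵀ
= [0, 6]ᵀ
Result: (0, 6)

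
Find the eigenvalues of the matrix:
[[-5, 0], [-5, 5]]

Characteristic equation: det(A - λI) = 0
λ² - (trace)λ + (det) = 0
trace = -5 + 5 = 0, det = (-5)(5) - (0)(-5) = -25
λ² - (0)λ + (-25) = 0
λ = (0 ± √((0)² - 4·(-25))) / 2 = (0 ± √100) / 2
Solving: λ = -5, 5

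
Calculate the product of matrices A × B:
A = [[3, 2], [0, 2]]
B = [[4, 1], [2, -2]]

Matrix multiplication:
C[0][0] = 3×4 + 2×2 = 16
C[0][1] = 3×1 + 2×-2 = -1
C[1][0] = 0×4 + 2×2 = 4
C[1][1] = 0×1 + 2×-2 = -4
Result: [[16, -1], [4, -4]]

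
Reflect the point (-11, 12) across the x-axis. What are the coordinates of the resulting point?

Reflection across x-axis: (-11, 12) → (-11, -12)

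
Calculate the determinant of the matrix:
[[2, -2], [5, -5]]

For a 2×2 matrix [[a, b], [c, d]], det = ad - bc
det = (2)(-5) - (-2)(5) = -10 - -10 = 0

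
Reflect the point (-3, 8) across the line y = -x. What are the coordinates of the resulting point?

Reflection across line y = -x: (-3, 8) → (-8, 3)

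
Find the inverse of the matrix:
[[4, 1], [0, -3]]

For [[a,b],[c,d]], inverse = (1/det)·[[d,-b],[-c,a]]
det = (4)(-3) - (1)(0) = -12 - 0 = -12
Inverse = (1/-12)·[[-3, -1], [0, 4]]
= [[1/4, 1/12], [0, -1/3]]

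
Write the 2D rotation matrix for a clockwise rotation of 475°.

Rotation matrix formula: [[cos θ, -sin θ], [sin θ, cos θ]]
A clockwise rotation by 475° is equivalent to a counterclockwise rotation by -475°.
For θ = -475°:
cos(-475°) = -0.4226
sin(-475°) = -0.9063
Result: [[-0.4226, 0.9063], [-0.9063, -0.4226]]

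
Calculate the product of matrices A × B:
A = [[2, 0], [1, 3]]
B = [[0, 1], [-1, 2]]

Matrix multiplication:
C[0][0] = 2×0 + 0×-1 = 0
C[0][1] = 2×1 + 0×2 = 2
C[1][0] = 1×0 + 3×-1 = -3
C[1][1] = 1×1 + 3×2 = 7
Result: [[0, 2], [-3, 7]]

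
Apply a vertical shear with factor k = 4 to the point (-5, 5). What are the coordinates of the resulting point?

Shear matrix for vertical shear with factor k = 4:
[[1, 0], [4, 1]]
Result: (-5, 5) → (-5, -15)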